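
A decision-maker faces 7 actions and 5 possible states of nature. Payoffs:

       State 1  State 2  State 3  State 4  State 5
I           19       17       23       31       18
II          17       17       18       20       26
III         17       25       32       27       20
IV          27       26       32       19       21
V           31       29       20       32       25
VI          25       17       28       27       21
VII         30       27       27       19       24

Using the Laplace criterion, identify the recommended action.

Row averages: I=21.6, II=19.6, III=24.2, IV=25, V=27.4, VI=23.6, VII=25.4
Highest average = 27.4 → V.

V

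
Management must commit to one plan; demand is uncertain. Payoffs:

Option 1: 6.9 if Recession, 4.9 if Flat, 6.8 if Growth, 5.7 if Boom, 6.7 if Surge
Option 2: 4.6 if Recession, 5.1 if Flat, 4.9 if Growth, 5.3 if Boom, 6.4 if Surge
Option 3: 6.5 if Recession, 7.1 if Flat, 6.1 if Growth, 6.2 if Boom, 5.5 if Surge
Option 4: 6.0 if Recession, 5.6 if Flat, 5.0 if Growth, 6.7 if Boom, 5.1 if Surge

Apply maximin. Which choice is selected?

Option 3

Row minima: Option 1=4.9, Option 2=4.6, Option 3=5.5, Option 4=5.0
Best worst-case = 5.5 → Option 3.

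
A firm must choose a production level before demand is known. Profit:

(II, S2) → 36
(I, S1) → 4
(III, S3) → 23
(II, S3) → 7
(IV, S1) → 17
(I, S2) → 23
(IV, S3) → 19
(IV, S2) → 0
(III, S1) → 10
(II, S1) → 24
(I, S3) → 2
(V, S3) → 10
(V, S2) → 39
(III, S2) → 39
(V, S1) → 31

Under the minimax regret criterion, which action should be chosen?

V

Column bests: S1=31, S2=39, S3=23.
I regrets: 27, 16, 21 → max 27
II regrets: 7, 3, 16 → max 16
III regrets: 21, 0, 0 → max 21
IV regrets: 14, 39, 4 → max 39
V regrets: 0, 0, 13 → max 13
Smallest max regret = 13 → V.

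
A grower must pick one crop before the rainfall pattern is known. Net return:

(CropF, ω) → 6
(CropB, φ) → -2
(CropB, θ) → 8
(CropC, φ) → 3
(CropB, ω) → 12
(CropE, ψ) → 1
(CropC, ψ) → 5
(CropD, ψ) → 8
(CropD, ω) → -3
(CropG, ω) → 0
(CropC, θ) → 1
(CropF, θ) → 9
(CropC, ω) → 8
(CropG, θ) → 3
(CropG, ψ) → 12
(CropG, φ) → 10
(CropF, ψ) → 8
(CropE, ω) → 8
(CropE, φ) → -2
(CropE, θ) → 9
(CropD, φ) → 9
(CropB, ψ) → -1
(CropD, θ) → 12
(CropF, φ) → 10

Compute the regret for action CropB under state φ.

12

Best payoff under φ is 10.
Regret = 10 − (-2) = 12.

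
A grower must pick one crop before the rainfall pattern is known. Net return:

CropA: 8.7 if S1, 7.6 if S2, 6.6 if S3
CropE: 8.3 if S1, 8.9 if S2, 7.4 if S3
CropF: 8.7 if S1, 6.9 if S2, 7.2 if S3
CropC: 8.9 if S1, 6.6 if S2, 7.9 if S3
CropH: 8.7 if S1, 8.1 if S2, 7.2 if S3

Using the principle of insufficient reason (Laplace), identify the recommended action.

CropE

Row averages: CropA=229/30, CropE=8.2, CropF=7.6, CropC=7.8, CropH=8
Highest average = 8.2 → CropE.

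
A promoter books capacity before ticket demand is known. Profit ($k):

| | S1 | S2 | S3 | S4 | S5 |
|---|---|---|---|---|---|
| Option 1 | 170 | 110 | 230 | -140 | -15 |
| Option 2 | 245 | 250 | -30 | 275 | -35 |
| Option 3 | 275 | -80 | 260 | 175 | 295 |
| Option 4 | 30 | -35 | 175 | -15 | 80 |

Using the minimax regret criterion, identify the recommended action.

Option 4

Column bests: S1=275, S2=250, S3=260, S4=275, S5=295.
Option 1 regrets: 105, 140, 30, 415, 310 → max 415
Option 2 regrets: 30, 0, 290, 0, 330 → max 330
Option 3 regrets: 0, 330, 0, 100, 0 → max 330
Option 4 regrets: 245, 285, 85, 290, 215 → max 290
Smallest max regret = 290 → Option 4.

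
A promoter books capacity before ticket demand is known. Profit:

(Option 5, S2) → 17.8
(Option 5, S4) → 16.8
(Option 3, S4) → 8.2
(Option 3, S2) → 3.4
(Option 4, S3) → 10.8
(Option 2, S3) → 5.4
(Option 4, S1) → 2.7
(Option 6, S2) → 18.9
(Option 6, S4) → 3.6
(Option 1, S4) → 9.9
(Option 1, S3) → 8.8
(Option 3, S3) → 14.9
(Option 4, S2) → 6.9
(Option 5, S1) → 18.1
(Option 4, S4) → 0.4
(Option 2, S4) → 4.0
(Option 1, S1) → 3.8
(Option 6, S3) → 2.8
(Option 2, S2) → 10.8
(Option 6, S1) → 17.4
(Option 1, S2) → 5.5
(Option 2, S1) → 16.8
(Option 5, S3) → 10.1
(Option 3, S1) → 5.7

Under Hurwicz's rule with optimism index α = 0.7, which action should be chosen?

Option 5

Option 1: 0.7·9.9 + 0.3·3.8 = 8.07
Option 2: 0.7·16.8 + 0.3·4.0 = 12.96
Option 3: 0.7·14.9 + 0.3·3.4 = 11.45
Option 4: 0.7·10.8 + 0.3·0.4 = 7.68
Option 5: 0.7·18.1 + 0.3·10.1 = 15.7
Option 6: 0.7·18.9 + 0.3·2.8 = 14.07
Highest Hurwicz score = 15.7 → Option 5.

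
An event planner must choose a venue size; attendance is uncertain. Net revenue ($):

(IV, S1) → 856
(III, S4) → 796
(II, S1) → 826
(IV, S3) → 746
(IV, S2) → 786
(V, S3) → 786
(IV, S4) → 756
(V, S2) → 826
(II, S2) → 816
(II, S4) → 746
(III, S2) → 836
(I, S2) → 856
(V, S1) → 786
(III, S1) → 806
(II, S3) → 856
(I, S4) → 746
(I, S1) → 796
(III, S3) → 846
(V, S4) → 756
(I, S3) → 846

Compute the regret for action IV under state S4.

40

Best payoff under S4 is 796.
Regret = 796 − 756 = 40.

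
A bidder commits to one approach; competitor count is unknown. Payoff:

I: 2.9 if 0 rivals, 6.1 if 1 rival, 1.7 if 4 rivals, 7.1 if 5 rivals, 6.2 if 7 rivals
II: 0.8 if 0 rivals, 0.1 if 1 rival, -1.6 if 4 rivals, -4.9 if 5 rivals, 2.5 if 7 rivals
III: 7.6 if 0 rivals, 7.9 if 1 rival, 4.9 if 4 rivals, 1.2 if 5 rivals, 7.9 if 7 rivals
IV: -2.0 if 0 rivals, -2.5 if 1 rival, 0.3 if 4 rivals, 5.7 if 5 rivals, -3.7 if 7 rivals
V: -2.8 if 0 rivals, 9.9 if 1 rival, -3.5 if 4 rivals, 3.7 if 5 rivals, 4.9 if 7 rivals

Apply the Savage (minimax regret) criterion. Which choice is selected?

I

Column bests: 0 rivals=7.6, 1 rival=9.9, 4 rivals=4.9, 5 rivals=7.1, 7 rivals=7.9.
I regrets: 4.7, 3.8, 3.2, 0.0, 1.7 → max 4.7
II regrets: 6.8, 9.8, 6.5, 12.0, 5.4 → max 12.0
III regrets: 0.0, 2.0, 0.0, 5.9, 0.0 → max 5.9
IV regrets: 9.6, 12.4, 4.6, 1.4, 11.6 → max 12.4
V regrets: 10.4, 0.0, 8.4, 3.4, 3.0 → max 10.4
Smallest max regret = 4.7 → I.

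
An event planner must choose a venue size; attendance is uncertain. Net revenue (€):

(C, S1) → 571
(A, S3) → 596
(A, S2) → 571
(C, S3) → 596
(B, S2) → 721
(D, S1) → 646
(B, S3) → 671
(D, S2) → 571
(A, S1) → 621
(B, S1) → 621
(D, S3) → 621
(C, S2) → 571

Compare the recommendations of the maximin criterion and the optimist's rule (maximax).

Row minima: A=571, B=621, C=571, D=571
Best worst-case = 621 → B.
Row maxima: A=621, B=721, C=596, D=646
Best best-case = 721 → B.

maximin → B; maximax → B (agree)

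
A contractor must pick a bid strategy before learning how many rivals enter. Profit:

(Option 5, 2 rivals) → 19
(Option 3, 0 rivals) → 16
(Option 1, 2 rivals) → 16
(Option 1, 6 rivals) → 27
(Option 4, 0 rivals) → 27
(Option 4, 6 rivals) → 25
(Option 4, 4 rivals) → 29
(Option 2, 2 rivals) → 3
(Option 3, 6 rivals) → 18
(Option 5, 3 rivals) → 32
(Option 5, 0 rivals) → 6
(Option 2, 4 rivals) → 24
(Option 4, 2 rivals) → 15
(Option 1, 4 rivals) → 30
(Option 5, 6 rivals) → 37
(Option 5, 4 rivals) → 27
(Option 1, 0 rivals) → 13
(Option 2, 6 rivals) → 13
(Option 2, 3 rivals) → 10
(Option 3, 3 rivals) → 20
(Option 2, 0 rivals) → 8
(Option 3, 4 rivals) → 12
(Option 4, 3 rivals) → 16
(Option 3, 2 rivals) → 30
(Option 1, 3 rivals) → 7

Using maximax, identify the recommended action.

Option 5

Row maxima: Option 1=30, Option 2=24, Option 3=30, Option 4=29, Option 5=37
Best best-case = 37 → Option 5.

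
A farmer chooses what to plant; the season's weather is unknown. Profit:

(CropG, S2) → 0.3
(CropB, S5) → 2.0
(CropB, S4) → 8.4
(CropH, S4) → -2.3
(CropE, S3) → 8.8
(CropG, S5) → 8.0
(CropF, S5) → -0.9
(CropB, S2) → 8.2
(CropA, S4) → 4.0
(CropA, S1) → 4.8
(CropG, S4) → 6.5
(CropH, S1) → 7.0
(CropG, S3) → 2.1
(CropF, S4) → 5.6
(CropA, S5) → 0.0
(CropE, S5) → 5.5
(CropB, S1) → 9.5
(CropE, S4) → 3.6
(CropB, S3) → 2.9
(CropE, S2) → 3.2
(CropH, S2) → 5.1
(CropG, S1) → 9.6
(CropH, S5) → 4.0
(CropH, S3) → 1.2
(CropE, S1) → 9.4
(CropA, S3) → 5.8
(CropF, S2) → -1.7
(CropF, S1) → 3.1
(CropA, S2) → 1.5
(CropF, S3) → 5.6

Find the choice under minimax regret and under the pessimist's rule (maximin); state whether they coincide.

minimax regret → CropE; maximin → CropE (agree)

Column bests: S1=9.6, S2=8.2, S3=8.8, S4=8.4, S5=8.0.
CropA regrets: 4.8, 6.7, 3.0, 4.4, 8.0 → max 8.0
CropG regrets: 0.0, 7.9, 6.7, 1.9, 0.0 → max 7.9
CropB regrets: 0.1, 0.0, 5.9, 0.0, 6.0 → max 6.0
CropE regrets: 0.2, 5.0, 0.0, 4.8, 2.5 → max 5.0
CropH regrets: 2.6, 3.1, 7.6, 10.7, 4.0 → max 10.7
CropF regrets: 6.5, 9.9, 3.2, 2.8, 8.9 → max 9.9
Smallest max regret = 5.0 → CropE.
Row minima: CropA=0.0, CropG=0.3, CropB=2.0, CropE=3.2, CropH=-2.3, CropF=-1.7
Best worst-case = 3.2 → CropE.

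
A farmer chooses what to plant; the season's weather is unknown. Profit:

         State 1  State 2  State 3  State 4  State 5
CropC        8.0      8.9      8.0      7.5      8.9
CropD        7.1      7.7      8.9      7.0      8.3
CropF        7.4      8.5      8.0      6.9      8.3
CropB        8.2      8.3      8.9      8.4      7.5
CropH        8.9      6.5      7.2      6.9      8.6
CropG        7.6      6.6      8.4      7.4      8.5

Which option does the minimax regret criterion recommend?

Column bests: State 1=8.9, State 2=8.9, State 3=8.9, State 4=8.4, State 5=8.9.
CropC regrets: 0.9, 0.0, 0.9, 0.9, 0.0 → max 0.9
CropD regrets: 1.8, 1.2, 0.0, 1.4, 0.6 → max 1.8
CropF regrets: 1.5, 0.4, 0.9, 1.5, 0.6 → max 1.5
CropB regrets: 0.7, 0.6, 0.0, 0.0, 1.4 → max 1.4
CropH regrets: 0.0, 2.4, 1.7, 1.5, 0.3 → max 2.4
CropG regrets: 1.3, 2.3, 0.5, 1.0, 0.4 → max 2.3
Smallest max regret = 0.9 → CropC.

CropC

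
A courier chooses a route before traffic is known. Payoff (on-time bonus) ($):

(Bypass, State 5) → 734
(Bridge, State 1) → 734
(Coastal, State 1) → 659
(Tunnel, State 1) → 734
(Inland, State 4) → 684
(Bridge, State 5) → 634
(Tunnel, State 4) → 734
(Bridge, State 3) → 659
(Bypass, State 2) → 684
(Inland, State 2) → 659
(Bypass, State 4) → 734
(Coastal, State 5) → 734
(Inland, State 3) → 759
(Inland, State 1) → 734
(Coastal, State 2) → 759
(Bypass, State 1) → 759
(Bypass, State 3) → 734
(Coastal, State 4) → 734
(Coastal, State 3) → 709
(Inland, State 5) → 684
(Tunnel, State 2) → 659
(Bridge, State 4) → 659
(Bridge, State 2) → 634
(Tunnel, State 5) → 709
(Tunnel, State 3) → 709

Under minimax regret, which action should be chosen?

Bypass

Column bests: State 1=759, State 2=759, State 3=759, State 4=734, State 5=734.
Coastal regrets: 100, 0, 50, 0, 0 → max 100
Tunnel regrets: 25, 100, 50, 0, 25 → max 100
Bypass regrets: 0, 75, 25, 0, 0 → max 75
Bridge regrets: 25, 125, 100, 75, 100 → max 125
Inland regrets: 25, 100, 0, 50, 50 → max 100
Smallest max regret = 75 → Bypass.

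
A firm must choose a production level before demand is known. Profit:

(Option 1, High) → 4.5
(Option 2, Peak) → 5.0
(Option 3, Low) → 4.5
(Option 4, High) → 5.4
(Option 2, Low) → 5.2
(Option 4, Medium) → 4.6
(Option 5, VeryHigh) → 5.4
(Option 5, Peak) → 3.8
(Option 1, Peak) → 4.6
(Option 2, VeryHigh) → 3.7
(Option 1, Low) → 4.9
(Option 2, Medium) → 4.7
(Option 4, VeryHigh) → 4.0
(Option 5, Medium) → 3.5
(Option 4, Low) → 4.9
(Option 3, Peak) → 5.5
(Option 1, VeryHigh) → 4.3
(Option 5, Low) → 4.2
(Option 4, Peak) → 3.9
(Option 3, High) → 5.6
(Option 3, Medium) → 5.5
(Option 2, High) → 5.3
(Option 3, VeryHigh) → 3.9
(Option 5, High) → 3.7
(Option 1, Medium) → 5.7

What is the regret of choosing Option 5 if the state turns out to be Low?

1.0

Best payoff under Low is 5.2.
Regret = 5.2 − 4.2 = 1.0.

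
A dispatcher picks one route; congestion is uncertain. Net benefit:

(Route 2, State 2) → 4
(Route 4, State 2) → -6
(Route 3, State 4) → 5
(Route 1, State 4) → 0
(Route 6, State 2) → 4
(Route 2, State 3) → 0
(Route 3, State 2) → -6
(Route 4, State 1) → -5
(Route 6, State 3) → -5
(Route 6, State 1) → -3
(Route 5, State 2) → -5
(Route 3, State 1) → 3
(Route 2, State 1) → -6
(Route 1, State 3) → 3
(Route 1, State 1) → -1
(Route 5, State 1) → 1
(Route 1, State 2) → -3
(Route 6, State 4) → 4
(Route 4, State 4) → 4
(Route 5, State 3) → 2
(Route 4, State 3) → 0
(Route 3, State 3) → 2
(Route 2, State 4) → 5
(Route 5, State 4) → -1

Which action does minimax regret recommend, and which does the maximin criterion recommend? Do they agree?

minimax regret → Route 1; maximin → Route 1 (agree)

Column bests: State 1=3, State 2=4, State 3=3, State 4=5.
Route 1 regrets: 4, 7, 0, 5 → max 7
Route 2 regrets: 9, 0, 3, 0 → max 9
Route 3 regrets: 0, 10, 1, 0 → max 10
Route 4 regrets: 8, 10, 3, 1 → max 10
Route 5 regrets: 2, 9, 1, 6 → max 9
Route 6 regrets: 6, 0, 8, 1 → max 8
Smallest max regret = 7 → Route 1.
Row minima: Route 1=-3, Route 2=-6, Route 3=-6, Route 4=-6, Route 5=-5, Route 6=-5
Best worst-case = -3 → Route 1.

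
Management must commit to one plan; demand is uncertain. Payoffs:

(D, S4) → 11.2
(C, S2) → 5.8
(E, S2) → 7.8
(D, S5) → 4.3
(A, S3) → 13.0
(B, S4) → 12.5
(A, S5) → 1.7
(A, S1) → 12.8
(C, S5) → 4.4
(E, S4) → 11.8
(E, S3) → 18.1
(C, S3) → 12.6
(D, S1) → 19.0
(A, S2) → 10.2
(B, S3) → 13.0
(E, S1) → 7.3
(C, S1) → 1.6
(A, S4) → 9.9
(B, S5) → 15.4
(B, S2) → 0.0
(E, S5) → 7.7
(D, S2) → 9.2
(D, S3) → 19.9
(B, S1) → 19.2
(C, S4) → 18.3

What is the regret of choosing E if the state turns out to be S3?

Best payoff under S3 is 19.9.
Regret = 19.9 − 18.1 = 1.8.

1.8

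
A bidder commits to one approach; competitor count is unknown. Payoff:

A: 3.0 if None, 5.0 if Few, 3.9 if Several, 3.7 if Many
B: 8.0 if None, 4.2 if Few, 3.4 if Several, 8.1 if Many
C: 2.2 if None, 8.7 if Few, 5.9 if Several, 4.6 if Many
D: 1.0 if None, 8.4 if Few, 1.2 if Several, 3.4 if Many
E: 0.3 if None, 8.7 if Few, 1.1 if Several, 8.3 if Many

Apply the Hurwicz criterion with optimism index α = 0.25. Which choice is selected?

A: 0.25·5.0 + 0.75·3.0 = 3.5
B: 0.25·8.1 + 0.75·3.4 = 4.575
C: 0.25·8.7 + 0.75·2.2 = 3.825
D: 0.25·8.4 + 0.75·1.0 = 2.85
E: 0.25·8.7 + 0.75·0.3 = 2.4
Highest Hurwicz score = 4.575 → B.

B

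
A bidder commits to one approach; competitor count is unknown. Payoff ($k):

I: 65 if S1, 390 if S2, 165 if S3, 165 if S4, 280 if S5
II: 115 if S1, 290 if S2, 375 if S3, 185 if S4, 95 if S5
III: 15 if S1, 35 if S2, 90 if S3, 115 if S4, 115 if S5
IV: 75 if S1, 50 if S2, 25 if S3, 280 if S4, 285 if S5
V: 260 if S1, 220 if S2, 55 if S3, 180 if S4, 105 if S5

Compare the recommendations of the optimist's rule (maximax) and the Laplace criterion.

Row maxima: I=390, II=375, III=115, IV=285, V=260
Best best-case = 390 → I.
Row averages: I=213, II=212, III=74, IV=143, V=164
Highest average = 213 → I.

maximax → I; laplace → I (agree)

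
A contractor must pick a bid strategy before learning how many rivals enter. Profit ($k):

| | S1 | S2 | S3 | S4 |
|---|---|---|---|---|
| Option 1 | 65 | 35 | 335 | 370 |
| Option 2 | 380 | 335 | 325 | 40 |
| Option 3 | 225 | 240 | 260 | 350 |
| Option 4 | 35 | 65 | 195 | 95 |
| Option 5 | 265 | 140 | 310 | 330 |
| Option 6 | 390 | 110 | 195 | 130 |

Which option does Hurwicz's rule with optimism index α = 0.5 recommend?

Option 1: 0.5·370 + 0.5·35 = 202.5
Option 2: 0.5·380 + 0.5·40 = 210
Option 3: 0.5·350 + 0.5·225 = 287.5
Option 4: 0.5·195 + 0.5·35 = 115
Option 5: 0.5·330 + 0.5·140 = 235
Option 6: 0.5·390 + 0.5·110 = 250
Highest Hurwicz score = 287.5 → Option 3.

Option 3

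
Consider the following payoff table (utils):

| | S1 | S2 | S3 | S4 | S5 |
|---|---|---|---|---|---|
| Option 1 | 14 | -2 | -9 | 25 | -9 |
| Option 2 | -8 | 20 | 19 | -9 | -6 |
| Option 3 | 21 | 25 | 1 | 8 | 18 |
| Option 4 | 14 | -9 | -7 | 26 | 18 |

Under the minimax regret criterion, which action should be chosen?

Option 3

Column bests: S1=21, S2=25, S3=19, S4=26, S5=18.
Option 1 regrets: 7, 27, 28, 1, 27 → max 28
Option 2 regrets: 29, 5, 0, 35, 24 → max 35
Option 3 regrets: 0, 0, 18, 18, 0 → max 18
Option 4 regrets: 7, 34, 26, 0, 0 → max 34
Smallest max regret = 18 → Option 3.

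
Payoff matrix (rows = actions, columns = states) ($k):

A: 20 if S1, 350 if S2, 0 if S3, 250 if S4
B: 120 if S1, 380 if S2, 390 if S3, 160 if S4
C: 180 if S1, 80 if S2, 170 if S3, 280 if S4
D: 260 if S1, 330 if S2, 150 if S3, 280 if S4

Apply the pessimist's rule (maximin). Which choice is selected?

Row minima: A=0, B=120, C=80, D=150
Best worst-case = 150 → D.

D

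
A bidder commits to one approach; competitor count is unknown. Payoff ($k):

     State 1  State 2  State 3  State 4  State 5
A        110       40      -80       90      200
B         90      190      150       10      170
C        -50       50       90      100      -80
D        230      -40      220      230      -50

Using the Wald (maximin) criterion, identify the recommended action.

Row minima: A=-80, B=10, C=-80, D=-50
Best worst-case = 10 → B.

B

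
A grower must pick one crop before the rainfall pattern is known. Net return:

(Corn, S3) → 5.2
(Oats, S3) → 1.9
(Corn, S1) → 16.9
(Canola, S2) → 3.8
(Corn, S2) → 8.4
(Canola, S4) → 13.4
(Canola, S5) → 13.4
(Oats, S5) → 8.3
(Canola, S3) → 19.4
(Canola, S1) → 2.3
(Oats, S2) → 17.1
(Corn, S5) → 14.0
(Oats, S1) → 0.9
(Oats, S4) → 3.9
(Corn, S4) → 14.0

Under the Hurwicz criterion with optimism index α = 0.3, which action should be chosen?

Oats: 0.3·17.1 + 0.7·0.9 = 5.76
Canola: 0.3·19.4 + 0.7·2.3 = 7.43
Corn: 0.3·16.9 + 0.7·5.2 = 8.71
Highest Hurwicz score = 8.71 → Corn.

Corn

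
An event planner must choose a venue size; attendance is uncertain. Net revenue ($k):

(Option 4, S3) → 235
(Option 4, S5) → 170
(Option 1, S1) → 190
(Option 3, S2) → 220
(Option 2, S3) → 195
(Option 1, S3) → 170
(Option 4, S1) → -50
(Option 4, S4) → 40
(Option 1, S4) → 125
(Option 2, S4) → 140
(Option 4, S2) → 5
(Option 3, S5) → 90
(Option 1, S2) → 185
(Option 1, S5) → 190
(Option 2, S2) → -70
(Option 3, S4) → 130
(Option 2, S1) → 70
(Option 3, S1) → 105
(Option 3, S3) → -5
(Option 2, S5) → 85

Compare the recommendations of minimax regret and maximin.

Column bests: S1=190, S2=220, S3=235, S4=140, S5=190.
Option 1 regrets: 0, 35, 65, 15, 0 → max 65
Option 2 regrets: 120, 290, 40, 0, 105 → max 290
Option 3 regrets: 85, 0, 240, 10, 100 → max 240
Option 4 regrets: 240, 215, 0, 100, 20 → max 240
Smallest max regret = 65 → Option 1.
Row minima: Option 1=125, Option 2=-70, Option 3=-5, Option 4=-50
Best worst-case = 125 → Option 1.

minimax regret → Option 1; maximin → Option 1 (agree)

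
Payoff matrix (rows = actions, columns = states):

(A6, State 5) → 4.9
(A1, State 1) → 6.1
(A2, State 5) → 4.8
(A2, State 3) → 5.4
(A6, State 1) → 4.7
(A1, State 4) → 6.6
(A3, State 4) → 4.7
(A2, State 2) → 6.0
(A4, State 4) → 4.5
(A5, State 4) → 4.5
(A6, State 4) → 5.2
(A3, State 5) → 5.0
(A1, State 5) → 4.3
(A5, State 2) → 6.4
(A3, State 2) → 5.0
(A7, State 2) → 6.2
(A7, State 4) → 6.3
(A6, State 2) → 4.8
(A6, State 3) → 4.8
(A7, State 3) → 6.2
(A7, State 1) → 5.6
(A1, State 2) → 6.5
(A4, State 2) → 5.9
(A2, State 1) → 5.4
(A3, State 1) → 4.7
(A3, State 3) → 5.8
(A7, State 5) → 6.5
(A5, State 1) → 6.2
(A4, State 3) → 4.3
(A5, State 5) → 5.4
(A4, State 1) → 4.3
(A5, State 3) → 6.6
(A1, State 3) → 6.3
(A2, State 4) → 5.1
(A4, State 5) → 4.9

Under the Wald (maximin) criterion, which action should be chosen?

Row minima: A1=4.3, A2=4.8, A3=4.7, A4=4.3, A5=4.5, A6=4.7, A7=5.6
Best worst-case = 5.6 → A7.

A7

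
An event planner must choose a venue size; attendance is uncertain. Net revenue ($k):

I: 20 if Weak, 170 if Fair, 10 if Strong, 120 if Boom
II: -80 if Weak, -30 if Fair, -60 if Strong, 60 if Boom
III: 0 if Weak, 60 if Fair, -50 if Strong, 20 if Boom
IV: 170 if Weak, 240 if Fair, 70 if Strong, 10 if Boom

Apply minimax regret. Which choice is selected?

IV

Column bests: Weak=170, Fair=240, Strong=70, Boom=120.
I regrets: 150, 70, 60, 0 → max 150
II regrets: 250, 270, 130, 60 → max 270
III regrets: 170, 180, 120, 100 → max 180
IV regrets: 0, 0, 0, 110 → max 110
Smallest max regret = 110 → IV.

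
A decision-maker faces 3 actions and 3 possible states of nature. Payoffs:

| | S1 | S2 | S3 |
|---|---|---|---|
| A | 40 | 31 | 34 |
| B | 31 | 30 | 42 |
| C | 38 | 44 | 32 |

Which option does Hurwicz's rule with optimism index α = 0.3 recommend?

C

A: 0.3·40 + 0.7·31 = 33.7
B: 0.3·42 + 0.7·30 = 33.6
C: 0.3·44 + 0.7·32 = 35.6
Highest Hurwicz score = 35.6 → C.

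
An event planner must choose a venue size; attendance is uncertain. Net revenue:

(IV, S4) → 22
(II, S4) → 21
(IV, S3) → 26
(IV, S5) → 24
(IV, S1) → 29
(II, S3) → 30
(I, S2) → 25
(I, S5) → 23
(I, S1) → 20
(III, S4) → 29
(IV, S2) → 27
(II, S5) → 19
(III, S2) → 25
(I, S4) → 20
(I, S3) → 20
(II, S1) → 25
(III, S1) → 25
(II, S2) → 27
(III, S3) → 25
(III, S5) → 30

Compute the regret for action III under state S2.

Best payoff under S2 is 27.
Regret = 27 − 25 = 2.

2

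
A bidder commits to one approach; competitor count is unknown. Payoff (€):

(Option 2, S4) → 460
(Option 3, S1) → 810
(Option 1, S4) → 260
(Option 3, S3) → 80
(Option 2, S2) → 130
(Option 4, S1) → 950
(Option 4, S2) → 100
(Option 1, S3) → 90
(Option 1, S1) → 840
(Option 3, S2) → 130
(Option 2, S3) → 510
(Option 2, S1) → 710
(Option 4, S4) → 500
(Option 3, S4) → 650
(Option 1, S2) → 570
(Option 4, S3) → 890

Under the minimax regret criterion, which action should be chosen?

Option 2

Column bests: S1=950, S2=570, S3=890, S4=650.
Option 1 regrets: 110, 0, 800, 390 → max 800
Option 2 regrets: 240, 440, 380, 190 → max 440
Option 3 regrets: 140, 440, 810, 0 → max 810
Option 4 regrets: 0, 470, 0, 150 → max 470
Smallest max regret = 440 → Option 2.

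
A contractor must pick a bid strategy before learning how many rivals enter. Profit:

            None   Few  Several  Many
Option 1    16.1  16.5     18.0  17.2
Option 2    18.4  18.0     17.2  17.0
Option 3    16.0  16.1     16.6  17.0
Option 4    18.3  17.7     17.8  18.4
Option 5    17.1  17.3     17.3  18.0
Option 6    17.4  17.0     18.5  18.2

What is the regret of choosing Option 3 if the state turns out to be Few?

1.9

Best payoff under Few is 18.0.
Regret = 18.0 − 16.1 = 1.9.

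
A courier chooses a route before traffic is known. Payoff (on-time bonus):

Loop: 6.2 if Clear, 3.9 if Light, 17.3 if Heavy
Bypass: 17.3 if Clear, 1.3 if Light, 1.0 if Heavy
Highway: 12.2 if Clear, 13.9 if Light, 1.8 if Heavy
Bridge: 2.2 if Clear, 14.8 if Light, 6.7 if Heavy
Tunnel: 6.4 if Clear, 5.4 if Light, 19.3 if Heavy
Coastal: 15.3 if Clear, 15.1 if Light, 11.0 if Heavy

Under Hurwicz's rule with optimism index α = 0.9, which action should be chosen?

Tunnel

Loop: 0.9·17.3 + 0.1·3.9 = 15.96
Bypass: 0.9·17.3 + 0.1·1.0 = 15.67
Highway: 0.9·13.9 + 0.1·1.8 = 12.69
Bridge: 0.9·14.8 + 0.1·2.2 = 13.54
Tunnel: 0.9·19.3 + 0.1·5.4 = 17.91
Coastal: 0.9·15.3 + 0.1·11.0 = 14.87
Highest Hurwicz score = 17.91 → Tunnel.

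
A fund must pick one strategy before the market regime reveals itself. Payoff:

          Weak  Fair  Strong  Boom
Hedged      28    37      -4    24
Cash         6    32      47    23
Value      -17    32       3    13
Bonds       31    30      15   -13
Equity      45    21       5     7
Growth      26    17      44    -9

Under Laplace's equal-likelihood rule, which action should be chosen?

Cash

Row averages: Hedged=21.25, Cash=27, Value=7.75, Bonds=15.75, Equity=19.5, Growth=19.5
Highest average = 27 → Cash.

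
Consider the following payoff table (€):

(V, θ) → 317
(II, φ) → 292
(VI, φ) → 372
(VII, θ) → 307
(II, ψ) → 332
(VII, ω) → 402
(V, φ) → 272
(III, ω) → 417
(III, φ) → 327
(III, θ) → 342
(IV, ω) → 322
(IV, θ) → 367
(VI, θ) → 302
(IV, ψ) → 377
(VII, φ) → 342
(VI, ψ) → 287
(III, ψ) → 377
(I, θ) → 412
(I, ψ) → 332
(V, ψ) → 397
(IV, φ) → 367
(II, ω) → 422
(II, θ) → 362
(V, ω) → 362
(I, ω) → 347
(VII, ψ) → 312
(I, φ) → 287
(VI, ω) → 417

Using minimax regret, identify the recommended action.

Column bests: θ=412, φ=372, ψ=397, ω=422.
I regrets: 0, 85, 65, 75 → max 85
II regrets: 50, 80, 65, 0 → max 80
III regrets: 70, 45, 20, 5 → max 70
IV regrets: 45, 5, 20, 100 → max 100
V regrets: 95, 100, 0, 60 → max 100
VI regrets: 110, 0, 110, 5 → max 110
VII regrets: 105, 30, 85, 20 → max 105
Smallest max regret = 70 → III.

III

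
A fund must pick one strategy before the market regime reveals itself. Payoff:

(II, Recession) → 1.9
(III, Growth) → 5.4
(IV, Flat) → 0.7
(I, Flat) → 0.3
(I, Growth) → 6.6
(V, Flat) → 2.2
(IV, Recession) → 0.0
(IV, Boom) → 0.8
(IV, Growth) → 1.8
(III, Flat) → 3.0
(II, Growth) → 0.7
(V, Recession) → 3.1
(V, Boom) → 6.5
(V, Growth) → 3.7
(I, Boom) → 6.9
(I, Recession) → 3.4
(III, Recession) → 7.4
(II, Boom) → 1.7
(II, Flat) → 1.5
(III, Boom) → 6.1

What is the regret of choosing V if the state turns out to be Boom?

Best payoff under Boom is 6.9.
Regret = 6.9 − 6.5 = 0.4.

0.4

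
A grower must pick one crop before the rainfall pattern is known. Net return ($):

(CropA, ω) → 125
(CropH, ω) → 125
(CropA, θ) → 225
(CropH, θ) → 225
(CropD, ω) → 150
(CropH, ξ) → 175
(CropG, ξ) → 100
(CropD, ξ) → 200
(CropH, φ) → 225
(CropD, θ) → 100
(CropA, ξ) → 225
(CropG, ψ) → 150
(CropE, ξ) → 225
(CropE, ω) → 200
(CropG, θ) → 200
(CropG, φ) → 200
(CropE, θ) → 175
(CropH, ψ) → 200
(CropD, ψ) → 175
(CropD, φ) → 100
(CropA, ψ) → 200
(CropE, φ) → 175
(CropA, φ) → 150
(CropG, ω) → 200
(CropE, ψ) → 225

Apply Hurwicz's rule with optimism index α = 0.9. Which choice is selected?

CropE: 0.9·225 + 0.1·175 = 220
CropH: 0.9·225 + 0.1·125 = 215
CropD: 0.9·200 + 0.1·100 = 190
CropG: 0.9·200 + 0.1·100 = 190
CropA: 0.9·225 + 0.1·125 = 215
Highest Hurwicz score = 220 → CropE.

CropE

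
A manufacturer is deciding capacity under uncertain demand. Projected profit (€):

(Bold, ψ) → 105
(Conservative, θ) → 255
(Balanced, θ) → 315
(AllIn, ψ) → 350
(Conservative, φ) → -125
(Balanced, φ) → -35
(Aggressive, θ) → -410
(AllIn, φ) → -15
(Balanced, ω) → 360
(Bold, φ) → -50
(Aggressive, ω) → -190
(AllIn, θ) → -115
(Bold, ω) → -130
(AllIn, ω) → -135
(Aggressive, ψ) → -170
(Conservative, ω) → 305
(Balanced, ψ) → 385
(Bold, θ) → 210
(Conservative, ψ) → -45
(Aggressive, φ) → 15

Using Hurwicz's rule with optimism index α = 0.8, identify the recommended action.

Balanced

Conservative: 0.8·305 + 0.2·(-125) = 219
Balanced: 0.8·385 + 0.2·(-35) = 301
Aggressive: 0.8·15 + 0.2·(-410) = -70
Bold: 0.8·210 + 0.2·(-130) = 142
AllIn: 0.8·350 + 0.2·(-135) = 253
Highest Hurwicz score = 301 → Balanced.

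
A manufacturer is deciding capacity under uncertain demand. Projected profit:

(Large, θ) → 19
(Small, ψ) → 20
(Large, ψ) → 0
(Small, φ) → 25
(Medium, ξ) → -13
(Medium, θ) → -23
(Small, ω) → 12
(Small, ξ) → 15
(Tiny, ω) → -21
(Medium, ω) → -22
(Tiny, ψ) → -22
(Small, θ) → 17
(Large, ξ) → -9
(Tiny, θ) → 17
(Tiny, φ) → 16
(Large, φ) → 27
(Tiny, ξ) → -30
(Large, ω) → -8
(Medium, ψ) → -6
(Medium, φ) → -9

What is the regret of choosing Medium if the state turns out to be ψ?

26

Best payoff under ψ is 20.
Regret = 20 − (-6) = 26.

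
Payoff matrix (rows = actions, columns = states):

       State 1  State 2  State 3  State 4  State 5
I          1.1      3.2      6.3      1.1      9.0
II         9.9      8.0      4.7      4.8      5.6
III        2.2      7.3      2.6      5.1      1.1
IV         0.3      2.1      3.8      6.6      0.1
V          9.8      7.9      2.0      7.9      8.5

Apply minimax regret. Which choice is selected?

Column bests: State 1=9.9, State 2=8.0, State 3=6.3, State 4=7.9, State 5=9.0.
I regrets: 8.8, 4.8, 0.0, 6.8, 0.0 → max 8.8
II regrets: 0.0, 0.0, 1.6, 3.1, 3.4 → max 3.4
III regrets: 7.7, 0.7, 3.7, 2.8, 7.9 → max 7.9
IV regrets: 9.6, 5.9, 2.5, 1.3, 8.9 → max 9.6
V regrets: 0.1, 0.1, 4.3, 0.0, 0.5 → max 4.3
Smallest max regret = 3.4 → II.

II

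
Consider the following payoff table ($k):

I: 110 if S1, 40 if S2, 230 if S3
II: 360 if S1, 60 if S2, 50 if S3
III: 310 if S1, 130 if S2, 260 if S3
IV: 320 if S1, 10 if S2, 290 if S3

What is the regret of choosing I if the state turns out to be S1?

Best payoff under S1 is 360.
Regret = 360 − 110 = 250.

250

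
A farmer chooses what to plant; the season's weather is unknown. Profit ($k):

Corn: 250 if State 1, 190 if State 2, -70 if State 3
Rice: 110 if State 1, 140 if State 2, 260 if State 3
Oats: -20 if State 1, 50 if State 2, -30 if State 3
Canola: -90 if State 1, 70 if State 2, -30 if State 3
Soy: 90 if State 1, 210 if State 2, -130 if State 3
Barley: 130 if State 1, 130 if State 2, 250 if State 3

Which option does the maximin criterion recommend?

Row minima: Corn=-70, Rice=110, Oats=-30, Canola=-90, Soy=-130, Barley=130
Best worst-case = 130 → Barley.

Barley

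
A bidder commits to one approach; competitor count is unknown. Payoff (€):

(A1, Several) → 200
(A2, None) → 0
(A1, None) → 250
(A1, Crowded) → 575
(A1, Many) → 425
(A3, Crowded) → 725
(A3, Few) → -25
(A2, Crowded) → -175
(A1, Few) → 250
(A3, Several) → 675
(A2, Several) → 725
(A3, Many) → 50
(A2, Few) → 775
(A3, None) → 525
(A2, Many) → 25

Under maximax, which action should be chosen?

Row maxima: A1=575, A2=775, A3=725
Best best-case = 775 → A2.

A2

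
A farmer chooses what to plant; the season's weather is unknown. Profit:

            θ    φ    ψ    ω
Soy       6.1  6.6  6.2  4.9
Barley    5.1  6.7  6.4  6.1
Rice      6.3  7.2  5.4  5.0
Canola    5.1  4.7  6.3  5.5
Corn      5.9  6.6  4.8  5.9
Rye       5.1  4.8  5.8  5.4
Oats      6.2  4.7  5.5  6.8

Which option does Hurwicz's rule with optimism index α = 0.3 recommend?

Soy: 0.3·6.6 + 0.7·4.9 = 5.41
Barley: 0.3·6.7 + 0.7·5.1 = 5.58
Rice: 0.3·7.2 + 0.7·5.0 = 5.66
Canola: 0.3·6.3 + 0.7·4.7 = 5.18
Corn: 0.3·6.6 + 0.7·4.8 = 5.34
Rye: 0.3·5.8 + 0.7·4.8 = 5.1
Oats: 0.3·6.8 + 0.7·4.7 = 5.33
Highest Hurwicz score = 5.66 → Rice.

Rice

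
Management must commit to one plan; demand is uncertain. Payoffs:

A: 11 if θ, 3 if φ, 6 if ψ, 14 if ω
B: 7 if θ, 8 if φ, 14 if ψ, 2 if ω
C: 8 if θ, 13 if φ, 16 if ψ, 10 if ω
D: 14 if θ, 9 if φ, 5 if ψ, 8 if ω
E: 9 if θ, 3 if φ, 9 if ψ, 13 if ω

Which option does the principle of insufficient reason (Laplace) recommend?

Row averages: A=8.5, B=7.75, C=11.75, D=9, E=8.5
Highest average = 11.75 → C.

C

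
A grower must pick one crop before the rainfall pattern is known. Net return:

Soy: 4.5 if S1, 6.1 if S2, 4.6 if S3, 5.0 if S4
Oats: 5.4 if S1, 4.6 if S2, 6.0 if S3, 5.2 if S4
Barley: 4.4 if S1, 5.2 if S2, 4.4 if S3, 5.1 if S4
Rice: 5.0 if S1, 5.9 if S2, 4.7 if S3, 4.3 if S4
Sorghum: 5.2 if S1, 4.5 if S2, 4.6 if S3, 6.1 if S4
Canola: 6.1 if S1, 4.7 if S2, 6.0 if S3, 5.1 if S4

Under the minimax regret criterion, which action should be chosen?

Canola

Column bests: S1=6.1, S2=6.1, S3=6.0, S4=6.1.
Soy regrets: 1.6, 0.0, 1.4, 1.1 → max 1.6
Oats regrets: 0.7, 1.5, 0.0, 0.9 → max 1.5
Barley regrets: 1.7, 0.9, 1.6, 1.0 → max 1.7
Rice regrets: 1.1, 0.2, 1.3, 1.8 → max 1.8
Sorghum regrets: 0.9, 1.6, 1.4, 0.0 → max 1.6
Canola regrets: 0.0, 1.4, 0.0, 1.0 → max 1.4
Smallest max regret = 1.4 → Canola.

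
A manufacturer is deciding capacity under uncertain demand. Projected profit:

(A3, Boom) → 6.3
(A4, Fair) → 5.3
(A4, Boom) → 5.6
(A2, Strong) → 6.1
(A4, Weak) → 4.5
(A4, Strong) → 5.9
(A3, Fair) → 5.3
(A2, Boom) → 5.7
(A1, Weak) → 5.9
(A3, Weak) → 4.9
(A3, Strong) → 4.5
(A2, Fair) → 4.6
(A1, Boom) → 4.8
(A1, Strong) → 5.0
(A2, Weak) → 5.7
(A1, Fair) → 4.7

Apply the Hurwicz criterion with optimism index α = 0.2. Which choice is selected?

A1: 0.2·5.9 + 0.8·4.7 = 4.94
A2: 0.2·6.1 + 0.8·4.6 = 4.9
A3: 0.2·6.3 + 0.8·4.5 = 4.86
A4: 0.2·5.9 + 0.8·4.5 = 4.78
Highest Hurwicz score = 4.94 → A1.

A1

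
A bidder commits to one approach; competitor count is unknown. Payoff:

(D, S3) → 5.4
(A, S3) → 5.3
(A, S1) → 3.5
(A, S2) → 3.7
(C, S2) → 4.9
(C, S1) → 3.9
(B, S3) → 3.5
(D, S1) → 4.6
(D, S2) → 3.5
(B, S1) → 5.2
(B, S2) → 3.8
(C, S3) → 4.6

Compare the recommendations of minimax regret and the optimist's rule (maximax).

Column bests: S1=5.2, S2=4.9, S3=5.4.
A regrets: 1.7, 1.2, 0.1 → max 1.7
B regrets: 0.0, 1.1, 1.9 → max 1.9
C regrets: 1.3, 0.0, 0.8 → max 1.3
D regrets: 0.6, 1.4, 0.0 → max 1.4
Smallest max regret = 1.3 → C.
Row maxima: A=5.3, B=5.2, C=4.9, D=5.4
Best best-case = 5.4 → D.

minimax regret → C; maximax → D (disagree)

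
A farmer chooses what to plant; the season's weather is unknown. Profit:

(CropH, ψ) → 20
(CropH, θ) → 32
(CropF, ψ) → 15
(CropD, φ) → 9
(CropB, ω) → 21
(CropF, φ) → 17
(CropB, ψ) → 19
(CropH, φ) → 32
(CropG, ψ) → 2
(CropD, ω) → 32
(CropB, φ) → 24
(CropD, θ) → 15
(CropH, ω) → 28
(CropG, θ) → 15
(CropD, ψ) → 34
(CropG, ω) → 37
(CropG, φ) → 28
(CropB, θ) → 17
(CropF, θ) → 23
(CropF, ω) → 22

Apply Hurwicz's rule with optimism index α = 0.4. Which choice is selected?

CropH

CropH: 0.4·32 + 0.6·20 = 24.8
CropB: 0.4·24 + 0.6·17 = 19.8
CropF: 0.4·23 + 0.6·15 = 18.2
CropG: 0.4·37 + 0.6·2 = 16
CropD: 0.4·34 + 0.6·9 = 19
Highest Hurwicz score = 24.8 → CropH.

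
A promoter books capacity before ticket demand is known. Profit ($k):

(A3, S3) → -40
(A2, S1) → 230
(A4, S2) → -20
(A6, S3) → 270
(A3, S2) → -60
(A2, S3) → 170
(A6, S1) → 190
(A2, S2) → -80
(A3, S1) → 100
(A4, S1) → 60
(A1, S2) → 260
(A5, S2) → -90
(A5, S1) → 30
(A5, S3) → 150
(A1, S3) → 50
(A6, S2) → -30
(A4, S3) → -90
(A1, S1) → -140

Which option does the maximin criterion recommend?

A6

Row minima: A1=-140, A2=-80, A3=-60, A4=-90, A5=-90, A6=-30
Best worst-case = -30 → A6.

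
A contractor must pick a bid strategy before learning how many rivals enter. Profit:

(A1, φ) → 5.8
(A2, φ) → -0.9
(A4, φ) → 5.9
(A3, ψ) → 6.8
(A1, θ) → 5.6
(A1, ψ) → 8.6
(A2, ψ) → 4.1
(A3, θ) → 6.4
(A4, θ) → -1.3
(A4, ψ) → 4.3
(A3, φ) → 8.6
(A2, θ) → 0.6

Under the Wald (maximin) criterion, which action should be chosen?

A3

Row minima: A1=5.6, A2=-0.9, A3=6.4, A4=-1.3
Best worst-case = 6.4 → A3.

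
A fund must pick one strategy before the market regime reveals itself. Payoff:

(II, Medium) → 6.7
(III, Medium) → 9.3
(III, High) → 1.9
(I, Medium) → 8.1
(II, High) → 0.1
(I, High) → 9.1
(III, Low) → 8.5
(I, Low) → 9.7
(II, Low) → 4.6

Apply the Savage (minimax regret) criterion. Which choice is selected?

Column bests: Low=9.7, Medium=9.3, High=9.1.
I regrets: 0.0, 1.2, 0.0 → max 1.2
II regrets: 5.1, 2.6, 9.0 → max 9.0
III regrets: 1.2, 0.0, 7.2 → max 7.2
Smallest max regret = 1.2 → I.

I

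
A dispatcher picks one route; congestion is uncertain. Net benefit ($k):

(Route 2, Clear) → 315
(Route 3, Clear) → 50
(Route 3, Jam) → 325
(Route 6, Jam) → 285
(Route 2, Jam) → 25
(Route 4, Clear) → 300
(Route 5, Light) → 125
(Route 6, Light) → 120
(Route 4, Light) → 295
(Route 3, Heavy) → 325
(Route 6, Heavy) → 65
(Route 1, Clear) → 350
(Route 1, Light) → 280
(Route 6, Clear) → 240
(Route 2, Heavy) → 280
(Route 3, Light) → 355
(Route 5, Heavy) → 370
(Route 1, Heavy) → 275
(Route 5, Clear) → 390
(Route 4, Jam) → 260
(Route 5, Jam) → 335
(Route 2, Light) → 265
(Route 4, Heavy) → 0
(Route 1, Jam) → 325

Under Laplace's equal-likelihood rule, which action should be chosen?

Route 1

Row averages: Route 1=307.5, Route 2=221.25, Route 3=263.75, Route 4=213.75, Route 5=305, Route 6=177.5
Highest average = 307.5 → Route 1.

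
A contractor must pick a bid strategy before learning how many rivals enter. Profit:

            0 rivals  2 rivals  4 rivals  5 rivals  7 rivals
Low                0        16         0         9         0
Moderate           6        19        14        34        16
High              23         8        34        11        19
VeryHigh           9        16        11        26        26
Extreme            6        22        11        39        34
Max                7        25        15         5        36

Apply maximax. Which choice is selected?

Extreme

Row maxima: Low=16, Moderate=34, High=34, VeryHigh=26, Extreme=39, Max=36
Best best-case = 39 → Extreme.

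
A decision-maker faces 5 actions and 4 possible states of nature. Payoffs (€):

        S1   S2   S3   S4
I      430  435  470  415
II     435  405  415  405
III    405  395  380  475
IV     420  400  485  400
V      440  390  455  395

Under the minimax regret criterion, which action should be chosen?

I

Column bests: S1=440, S2=435, S3=485, S4=475.
I regrets: 10, 0, 15, 60 → max 60
II regrets: 5, 30, 70, 70 → max 70
III regrets: 35, 40, 105, 0 → max 105
IV regrets: 20, 35, 0, 75 → max 75
V regrets: 0, 45, 30, 80 → max 80
Smallest max regret = 60 → I.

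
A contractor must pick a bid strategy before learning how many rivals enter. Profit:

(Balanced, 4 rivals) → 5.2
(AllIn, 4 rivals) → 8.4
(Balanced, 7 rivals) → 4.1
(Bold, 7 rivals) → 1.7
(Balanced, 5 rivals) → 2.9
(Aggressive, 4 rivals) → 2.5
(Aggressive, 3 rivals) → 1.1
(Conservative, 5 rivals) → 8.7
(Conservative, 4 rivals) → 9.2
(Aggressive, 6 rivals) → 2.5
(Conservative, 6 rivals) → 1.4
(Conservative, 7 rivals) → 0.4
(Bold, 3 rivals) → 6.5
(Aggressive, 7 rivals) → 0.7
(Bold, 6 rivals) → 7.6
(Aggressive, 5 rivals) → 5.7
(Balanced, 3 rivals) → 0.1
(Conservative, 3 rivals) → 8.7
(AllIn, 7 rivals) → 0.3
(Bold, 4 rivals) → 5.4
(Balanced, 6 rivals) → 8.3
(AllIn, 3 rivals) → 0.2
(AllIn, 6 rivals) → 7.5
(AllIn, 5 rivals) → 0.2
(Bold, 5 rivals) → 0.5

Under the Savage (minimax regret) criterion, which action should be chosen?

Column bests: 3 rivals=8.7, 4 rivals=9.2, 5 rivals=8.7, 6 rivals=8.3, 7 rivals=4.1.
Conservative regrets: 0.0, 0.0, 0.0, 6.9, 3.7 → max 6.9
Balanced regrets: 8.6, 4.0, 5.8, 0.0, 0.0 → max 8.6
Aggressive regrets: 7.6, 6.7, 3.0, 5.8, 3.4 → max 7.6
Bold regrets: 2.2, 3.8, 8.2, 0.7, 2.4 → max 8.2
AllIn regrets: 8.5, 0.8, 8.5, 0.8, 3.8 → max 8.5
Smallest max regret = 6.9 → Conservative.

Conservative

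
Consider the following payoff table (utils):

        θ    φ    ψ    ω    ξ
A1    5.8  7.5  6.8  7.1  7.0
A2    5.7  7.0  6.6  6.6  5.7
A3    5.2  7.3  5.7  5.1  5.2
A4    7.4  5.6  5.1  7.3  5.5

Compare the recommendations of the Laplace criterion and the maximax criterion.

laplace → A1; maximax → A1 (agree)

Row averages: A1=6.84, A2=6.32, A3=5.7, A4=6.18
Highest average = 6.84 → A1.
Row maxima: A1=7.5, A2=7.0, A3=7.3, A4=7.4
Best best-case = 7.5 → A1.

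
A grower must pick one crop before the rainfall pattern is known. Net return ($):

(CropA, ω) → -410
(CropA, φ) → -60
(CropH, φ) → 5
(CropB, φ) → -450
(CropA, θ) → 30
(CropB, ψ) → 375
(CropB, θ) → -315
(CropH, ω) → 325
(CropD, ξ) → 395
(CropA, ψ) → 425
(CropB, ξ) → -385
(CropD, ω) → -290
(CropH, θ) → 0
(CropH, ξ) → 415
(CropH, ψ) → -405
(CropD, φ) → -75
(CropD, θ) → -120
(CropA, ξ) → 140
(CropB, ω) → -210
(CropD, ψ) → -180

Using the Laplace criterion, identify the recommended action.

Row averages: CropH=68, CropA=25, CropB=-197, CropD=-54
Highest average = 68 → CropH.

CropH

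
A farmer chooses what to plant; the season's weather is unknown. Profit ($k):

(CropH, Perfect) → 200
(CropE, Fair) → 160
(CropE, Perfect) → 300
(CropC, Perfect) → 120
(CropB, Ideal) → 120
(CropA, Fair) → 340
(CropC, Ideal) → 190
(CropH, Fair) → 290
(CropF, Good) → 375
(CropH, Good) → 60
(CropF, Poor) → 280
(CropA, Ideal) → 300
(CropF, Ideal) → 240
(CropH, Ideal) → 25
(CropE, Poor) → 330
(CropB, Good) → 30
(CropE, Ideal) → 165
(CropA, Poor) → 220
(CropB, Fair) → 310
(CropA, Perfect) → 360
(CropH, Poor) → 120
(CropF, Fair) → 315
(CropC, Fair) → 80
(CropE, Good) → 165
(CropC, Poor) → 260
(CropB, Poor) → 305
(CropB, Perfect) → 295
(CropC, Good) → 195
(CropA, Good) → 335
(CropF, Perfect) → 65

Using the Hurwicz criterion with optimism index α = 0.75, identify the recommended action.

CropA

CropE: 0.75·330 + 0.25·160 = 287.5
CropA: 0.75·360 + 0.25·220 = 325
CropB: 0.75·310 + 0.25·30 = 240
CropF: 0.75·375 + 0.25·65 = 297.5
CropH: 0.75·290 + 0.25·25 = 223.75
CropC: 0.75·260 + 0.25·80 = 215
Highest Hurwicz score = 325 → CropA.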